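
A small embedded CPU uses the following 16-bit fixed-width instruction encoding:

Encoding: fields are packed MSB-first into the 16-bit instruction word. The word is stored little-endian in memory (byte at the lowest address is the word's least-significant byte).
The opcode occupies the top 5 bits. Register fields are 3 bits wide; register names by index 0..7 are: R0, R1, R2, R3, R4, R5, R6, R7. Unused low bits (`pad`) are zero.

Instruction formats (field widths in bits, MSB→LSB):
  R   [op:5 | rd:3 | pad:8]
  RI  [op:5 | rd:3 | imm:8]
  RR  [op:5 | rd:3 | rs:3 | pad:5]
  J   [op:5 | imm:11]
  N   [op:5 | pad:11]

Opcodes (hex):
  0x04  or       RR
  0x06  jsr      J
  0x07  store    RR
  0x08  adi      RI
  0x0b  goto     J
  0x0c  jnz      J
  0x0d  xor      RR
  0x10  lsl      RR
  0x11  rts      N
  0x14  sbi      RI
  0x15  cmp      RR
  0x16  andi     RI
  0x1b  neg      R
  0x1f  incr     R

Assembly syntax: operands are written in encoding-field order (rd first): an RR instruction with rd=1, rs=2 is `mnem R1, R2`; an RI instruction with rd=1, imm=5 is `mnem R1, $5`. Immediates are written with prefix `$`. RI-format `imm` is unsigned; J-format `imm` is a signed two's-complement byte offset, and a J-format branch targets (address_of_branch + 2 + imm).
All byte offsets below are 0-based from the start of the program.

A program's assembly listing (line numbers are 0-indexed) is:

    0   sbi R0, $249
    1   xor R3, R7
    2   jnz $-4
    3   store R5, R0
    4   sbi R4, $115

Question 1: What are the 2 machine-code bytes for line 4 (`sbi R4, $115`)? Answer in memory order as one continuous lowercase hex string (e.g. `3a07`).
L4: sbi op=0x14:5|rd=4:3|imm=115:8 ⇒ 0xa473 ⇒ little 73 a4

73a4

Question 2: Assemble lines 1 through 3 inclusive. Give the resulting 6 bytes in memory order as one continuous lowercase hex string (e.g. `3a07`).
e06bfc67003d

line 1 (xor): pack op=0xd:5|rd=3:3|rs=7:3|pad=0:5 = 0x6be0; little→ e0 6b
line 2 (jnz): pack op=0xc:5|imm=-4:11 = 0x67fc; little→ fc 67
line 3 (store): pack op=0x7:5|rd=5:3|rs=0:3|pad=0:5 = 0x3d00; little→ 00 3d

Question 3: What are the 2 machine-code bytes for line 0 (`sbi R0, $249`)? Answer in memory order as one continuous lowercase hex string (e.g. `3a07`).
line 0 (sbi): pack op=0x14:5|rd=0:3|imm=249:8 = 0xa0f9; little→ f9 a0

f9a0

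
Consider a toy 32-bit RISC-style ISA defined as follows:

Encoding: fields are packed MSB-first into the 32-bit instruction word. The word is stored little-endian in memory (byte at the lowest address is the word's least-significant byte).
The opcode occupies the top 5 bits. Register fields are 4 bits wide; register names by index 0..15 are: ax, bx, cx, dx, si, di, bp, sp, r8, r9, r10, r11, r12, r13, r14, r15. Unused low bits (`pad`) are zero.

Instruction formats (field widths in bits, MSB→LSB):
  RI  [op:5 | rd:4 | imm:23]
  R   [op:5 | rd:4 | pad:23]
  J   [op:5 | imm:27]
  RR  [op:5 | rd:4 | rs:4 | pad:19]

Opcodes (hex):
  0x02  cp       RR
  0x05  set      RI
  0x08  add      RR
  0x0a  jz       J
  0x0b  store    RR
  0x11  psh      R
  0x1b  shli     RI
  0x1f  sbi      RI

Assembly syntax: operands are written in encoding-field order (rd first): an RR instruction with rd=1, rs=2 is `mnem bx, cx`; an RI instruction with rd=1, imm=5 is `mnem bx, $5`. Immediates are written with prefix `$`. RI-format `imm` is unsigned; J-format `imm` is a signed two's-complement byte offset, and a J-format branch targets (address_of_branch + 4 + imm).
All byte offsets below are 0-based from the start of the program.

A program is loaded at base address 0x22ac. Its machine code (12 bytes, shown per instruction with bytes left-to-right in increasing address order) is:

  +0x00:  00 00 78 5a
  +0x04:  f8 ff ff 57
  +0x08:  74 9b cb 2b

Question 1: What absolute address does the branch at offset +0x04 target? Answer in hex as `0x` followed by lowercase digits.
[04] f8 ff ff 57 → 0x57fffff8
  opcode bits[31:27]=0xa: jz/J
  [26:0] imm=134217720 (s27→-8) = $-8
  target = base 0x22ac + off 0x04 + 4 + imm -8 = 0x22ac

0x22ac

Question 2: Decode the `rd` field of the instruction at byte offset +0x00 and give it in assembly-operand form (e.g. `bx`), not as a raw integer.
si

off 0x00: read 00 00 78 5a as little → 0x5a780000
  top 5b → 0xb → store [RR]
  rd@[26:23]=0x4 ⇒ si
  rs@[22:19]=0xf ⇒ r15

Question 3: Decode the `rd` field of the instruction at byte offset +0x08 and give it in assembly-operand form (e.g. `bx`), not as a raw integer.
[08] 74 9b cb 2b → 0x2bcb9b74
  opcode bits[31:27]=0x5: set/RI
  [26:23] rd=7 = sp
  [22:0] imm=4954996 = $4954996

sp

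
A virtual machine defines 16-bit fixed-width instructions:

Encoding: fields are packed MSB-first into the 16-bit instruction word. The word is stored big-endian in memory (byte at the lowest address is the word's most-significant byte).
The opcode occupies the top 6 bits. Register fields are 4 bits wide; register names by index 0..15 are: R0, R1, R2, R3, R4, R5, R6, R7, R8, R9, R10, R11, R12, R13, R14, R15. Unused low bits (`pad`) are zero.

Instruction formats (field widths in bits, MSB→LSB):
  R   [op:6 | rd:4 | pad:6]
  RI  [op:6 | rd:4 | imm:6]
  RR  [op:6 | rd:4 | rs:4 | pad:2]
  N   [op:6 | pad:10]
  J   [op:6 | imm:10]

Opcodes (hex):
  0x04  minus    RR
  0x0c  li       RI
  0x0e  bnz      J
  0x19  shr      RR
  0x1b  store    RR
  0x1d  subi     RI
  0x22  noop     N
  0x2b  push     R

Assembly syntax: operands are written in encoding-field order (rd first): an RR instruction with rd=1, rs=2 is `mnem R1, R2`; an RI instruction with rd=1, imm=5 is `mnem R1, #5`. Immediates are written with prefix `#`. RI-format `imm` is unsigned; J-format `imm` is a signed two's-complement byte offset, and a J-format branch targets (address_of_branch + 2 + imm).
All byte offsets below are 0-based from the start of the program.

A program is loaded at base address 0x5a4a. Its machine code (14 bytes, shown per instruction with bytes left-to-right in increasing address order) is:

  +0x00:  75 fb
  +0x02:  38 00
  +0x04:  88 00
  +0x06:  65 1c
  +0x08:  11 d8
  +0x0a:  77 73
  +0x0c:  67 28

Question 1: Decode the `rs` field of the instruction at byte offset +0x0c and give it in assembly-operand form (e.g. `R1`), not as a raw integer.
R10

+0x0c: 67 28 ⇒ word 0x6728 (big)
  top 6b → 0x19 → shr [RR]
  rd@[9:6]=0xc ⇒ R12
  rs@[5:2]=0xa ⇒ R10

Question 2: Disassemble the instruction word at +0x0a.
subi R13, #51

@+0a  big-endian(77 73) = 0x7773
  opcode bits[15:10]=0x1d: subi/RI
  rd: (w>>6)&0xf=0xd → R13
  imm: (w>>0)&0x3f=0x33 → #51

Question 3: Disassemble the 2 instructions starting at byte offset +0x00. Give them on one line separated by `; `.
+0x00: 75 fb ⇒ word 0x75fb (big)
  top 6b → 0x1d → subi [RI]
  rd@[9:6]=0x7 ⇒ R7
  imm@[5:0]=0x3b ⇒ #59
+0x02: 38 00 ⇒ word 0x3800 (big)
  top 6b → 0xe → bnz [J]
  imm@[9:0]=0x0 ⇒ #0

subi R7, #59; bnz #0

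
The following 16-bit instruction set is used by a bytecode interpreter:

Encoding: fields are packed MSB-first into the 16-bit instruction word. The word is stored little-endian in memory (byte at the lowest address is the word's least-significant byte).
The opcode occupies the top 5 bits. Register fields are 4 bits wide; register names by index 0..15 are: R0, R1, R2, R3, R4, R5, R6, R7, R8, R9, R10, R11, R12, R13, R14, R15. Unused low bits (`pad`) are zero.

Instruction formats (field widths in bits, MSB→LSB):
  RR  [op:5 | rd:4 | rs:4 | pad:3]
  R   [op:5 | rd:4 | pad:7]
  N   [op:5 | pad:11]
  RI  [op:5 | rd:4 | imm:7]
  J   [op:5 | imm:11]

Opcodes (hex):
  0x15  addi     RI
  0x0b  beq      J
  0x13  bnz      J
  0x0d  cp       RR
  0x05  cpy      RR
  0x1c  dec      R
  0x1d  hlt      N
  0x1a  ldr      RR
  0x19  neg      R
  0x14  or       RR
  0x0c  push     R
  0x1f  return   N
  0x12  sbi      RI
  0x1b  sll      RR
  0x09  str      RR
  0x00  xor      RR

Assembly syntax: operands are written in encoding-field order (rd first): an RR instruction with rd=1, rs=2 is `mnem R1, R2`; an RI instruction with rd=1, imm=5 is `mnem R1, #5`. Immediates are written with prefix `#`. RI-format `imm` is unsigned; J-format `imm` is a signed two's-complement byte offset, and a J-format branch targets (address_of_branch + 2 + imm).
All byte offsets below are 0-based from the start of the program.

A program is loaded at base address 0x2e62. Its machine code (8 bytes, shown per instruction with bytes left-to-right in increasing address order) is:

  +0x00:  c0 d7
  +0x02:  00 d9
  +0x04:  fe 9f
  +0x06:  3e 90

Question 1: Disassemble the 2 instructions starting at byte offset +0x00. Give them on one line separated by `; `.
@+00  little-endian(c0 d7) = 0xd7c0
  op=0xd7c0>>11=0x1a ⇒ ldr (RR)
  rd: (w>>7)&0xf=0xf → R15
  rs: (w>>3)&0xf=0x8 → R8
@+02  little-endian(00 d9) = 0xd900
  op=0xd900>>11=0x1b ⇒ sll (RR)
  rd: (w>>7)&0xf=0x2 → R2
  rs: (w>>3)&0xf=0x0 → R0

ldr R15, R8; sll R2, R0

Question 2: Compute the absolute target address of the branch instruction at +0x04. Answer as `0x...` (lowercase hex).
@+04  little-endian(fe 9f) = 0x9ffe
  top 5b → 0x13 → bnz [J]
  [10:0] imm=2046 (s11→-2) = #-2
  target = base 0x2e62 + off 0x04 + 2 + imm -2 = 0x2e66

0x2e66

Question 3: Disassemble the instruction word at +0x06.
sbi R0, #62

@+06  little-endian(3e 90) = 0x903e
  top 5b → 0x12 → sbi [RI]
  rd@[10:7]=0x0 ⇒ R0
  imm@[6:0]=0x3e ⇒ #62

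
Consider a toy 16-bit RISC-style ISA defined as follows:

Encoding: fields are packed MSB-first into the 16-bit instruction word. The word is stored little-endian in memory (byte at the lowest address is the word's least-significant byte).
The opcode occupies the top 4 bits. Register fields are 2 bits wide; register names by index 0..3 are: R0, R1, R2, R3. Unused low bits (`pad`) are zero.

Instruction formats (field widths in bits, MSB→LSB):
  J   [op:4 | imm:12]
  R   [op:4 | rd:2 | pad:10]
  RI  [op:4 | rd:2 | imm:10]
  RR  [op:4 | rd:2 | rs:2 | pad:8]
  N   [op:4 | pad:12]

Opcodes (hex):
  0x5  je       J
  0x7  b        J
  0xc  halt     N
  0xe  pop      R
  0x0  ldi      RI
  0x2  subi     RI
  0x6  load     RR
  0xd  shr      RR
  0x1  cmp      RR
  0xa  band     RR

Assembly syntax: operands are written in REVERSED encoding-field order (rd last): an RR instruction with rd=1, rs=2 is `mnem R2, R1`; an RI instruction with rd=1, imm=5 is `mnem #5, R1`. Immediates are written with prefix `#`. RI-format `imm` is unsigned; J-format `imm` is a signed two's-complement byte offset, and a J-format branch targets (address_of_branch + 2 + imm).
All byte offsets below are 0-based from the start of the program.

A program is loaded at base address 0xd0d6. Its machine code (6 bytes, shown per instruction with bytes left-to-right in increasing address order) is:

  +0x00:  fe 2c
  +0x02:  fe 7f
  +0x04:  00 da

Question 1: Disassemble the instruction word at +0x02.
@+02  little-endian(fe 7f) = 0x7ffe
  opcode bits[15:12]=0x7: b/J
  [11:0] imm=4094 (s12→-2) = #-2

b #-2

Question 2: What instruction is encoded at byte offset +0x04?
shr R2, R2

[04] 00 da → 0xda00
  opcode bits[15:12]=0xd: shr/RR
  [11:10] rd=2 = R2
  [9:8] rs=2 = R2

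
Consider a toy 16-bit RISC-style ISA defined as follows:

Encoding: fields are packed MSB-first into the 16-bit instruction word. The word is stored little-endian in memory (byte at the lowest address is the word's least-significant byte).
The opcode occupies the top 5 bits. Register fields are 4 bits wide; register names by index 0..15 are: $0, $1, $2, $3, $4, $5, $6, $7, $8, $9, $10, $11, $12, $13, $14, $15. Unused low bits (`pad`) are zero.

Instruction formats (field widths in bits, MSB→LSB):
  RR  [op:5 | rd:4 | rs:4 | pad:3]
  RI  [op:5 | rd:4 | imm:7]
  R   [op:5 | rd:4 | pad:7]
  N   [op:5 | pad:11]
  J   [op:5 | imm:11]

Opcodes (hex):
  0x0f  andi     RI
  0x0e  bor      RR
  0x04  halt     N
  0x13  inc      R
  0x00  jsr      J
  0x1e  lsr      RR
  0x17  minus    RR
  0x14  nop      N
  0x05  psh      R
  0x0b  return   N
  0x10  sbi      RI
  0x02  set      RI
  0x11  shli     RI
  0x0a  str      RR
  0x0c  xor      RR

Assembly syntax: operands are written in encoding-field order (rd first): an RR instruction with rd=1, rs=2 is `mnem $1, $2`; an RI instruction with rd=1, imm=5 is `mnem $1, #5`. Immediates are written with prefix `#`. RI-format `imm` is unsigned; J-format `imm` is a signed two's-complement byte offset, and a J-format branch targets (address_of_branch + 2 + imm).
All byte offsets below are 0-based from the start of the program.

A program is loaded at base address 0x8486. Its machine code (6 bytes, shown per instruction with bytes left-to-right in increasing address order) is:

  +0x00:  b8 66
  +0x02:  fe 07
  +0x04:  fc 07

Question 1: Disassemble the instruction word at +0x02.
jsr #-2

@+02  little-endian(fe 07) = 0x07fe
  op=0x07fe>>11=0x0 ⇒ jsr (J)
  [10:0] imm=2046 (s11→-2) = #-2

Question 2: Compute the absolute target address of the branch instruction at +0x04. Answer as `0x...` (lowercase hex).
+0x04: fc 07 ⇒ word 0x07fc (little)
  op=0x07fc>>11=0x0 ⇒ jsr (J)
  [10:0] imm=2044 (s11→-4) = #-4
  target = base 0x8486 + off 0x04 + 2 + imm -4 = 0x8488

0x8488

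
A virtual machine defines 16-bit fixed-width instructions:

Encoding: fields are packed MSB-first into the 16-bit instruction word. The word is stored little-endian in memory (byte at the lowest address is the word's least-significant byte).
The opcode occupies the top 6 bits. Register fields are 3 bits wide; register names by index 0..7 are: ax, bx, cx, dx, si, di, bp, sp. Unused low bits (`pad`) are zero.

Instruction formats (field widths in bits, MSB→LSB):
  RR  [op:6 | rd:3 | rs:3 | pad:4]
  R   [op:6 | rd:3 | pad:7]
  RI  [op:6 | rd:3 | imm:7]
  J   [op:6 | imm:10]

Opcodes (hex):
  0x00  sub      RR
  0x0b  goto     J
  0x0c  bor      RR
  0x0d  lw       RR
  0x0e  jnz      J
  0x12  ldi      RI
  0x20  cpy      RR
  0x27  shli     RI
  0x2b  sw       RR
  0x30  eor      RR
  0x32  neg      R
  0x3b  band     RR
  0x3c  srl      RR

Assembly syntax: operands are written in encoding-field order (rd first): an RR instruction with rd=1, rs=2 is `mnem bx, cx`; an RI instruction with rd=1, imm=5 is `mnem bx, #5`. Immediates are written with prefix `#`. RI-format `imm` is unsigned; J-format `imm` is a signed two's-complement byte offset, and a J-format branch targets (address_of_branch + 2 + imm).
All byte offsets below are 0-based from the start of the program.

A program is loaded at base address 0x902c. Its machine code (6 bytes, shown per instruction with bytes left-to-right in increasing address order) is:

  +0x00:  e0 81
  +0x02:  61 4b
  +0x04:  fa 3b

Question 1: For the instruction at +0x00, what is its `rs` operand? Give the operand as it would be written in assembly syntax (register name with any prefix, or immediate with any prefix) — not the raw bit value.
[00] e0 81 → 0x81e0
  opcode bits[15:10]=0x20: cpy/RR
  rd: (w>>7)&0x7=0x3 → dx
  rs: (w>>4)&0x7=0x6 → bp

bp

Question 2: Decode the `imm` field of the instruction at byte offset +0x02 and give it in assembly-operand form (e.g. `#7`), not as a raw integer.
#97

+0x02: 61 4b ⇒ word 0x4b61 (little)
  top 6b → 0x12 → ldi [RI]
  [9:7] rd=6 = bp
  [6:0] imm=97 = #97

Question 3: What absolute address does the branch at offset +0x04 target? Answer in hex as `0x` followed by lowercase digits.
0x902c

@+04  little-endian(fa 3b) = 0x3bfa
  op=0x3bfa>>10=0xe ⇒ jnz (J)
  imm@[9:0]=0x3fa (s10→-6) ⇒ #-6
  target = base 0x902c + off 0x04 + 2 + imm -6 = 0x902c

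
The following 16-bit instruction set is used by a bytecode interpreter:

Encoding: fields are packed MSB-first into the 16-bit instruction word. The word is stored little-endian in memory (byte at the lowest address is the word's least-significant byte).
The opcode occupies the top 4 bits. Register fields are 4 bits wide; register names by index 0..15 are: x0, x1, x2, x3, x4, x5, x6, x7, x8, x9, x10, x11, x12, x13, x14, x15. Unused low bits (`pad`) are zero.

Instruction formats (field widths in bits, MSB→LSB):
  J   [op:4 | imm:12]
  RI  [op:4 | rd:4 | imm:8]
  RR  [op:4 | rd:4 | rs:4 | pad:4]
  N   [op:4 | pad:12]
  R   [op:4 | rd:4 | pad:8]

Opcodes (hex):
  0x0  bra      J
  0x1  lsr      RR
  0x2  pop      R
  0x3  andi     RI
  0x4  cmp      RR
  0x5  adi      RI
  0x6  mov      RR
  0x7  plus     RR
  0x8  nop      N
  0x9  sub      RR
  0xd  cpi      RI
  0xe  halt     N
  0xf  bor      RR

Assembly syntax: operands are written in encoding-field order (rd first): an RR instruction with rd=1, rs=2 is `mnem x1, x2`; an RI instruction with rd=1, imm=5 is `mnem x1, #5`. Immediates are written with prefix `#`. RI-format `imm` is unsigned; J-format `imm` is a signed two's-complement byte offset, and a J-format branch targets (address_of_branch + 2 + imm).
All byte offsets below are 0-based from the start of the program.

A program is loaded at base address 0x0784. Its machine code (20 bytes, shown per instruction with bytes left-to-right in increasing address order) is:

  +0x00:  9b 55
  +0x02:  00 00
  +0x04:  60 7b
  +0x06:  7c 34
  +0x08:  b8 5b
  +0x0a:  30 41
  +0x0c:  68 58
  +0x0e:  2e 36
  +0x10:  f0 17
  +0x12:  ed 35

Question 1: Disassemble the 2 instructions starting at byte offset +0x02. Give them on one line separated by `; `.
bra #0; plus x11, x6

[02] 00 00 → 0x0000
  op=0x0000>>12=0x0 ⇒ bra (J)
  imm@[11:0]=0x0 ⇒ #0
[04] 60 7b → 0x7b60
  op=0x7b60>>12=0x7 ⇒ plus (RR)
  rd@[11:8]=0xb ⇒ x11
  rs@[7:4]=0x6 ⇒ x6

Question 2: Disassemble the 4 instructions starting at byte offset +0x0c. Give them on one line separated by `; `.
adi x8, #104; andi x6, #46; lsr x7, x15; andi x5, #237

[0c] 68 58 → 0x5868
  opcode bits[15:12]=0x5: adi/RI
  rd: (w>>8)&0xf=0x8 → x8
  imm: (w>>0)&0xff=0x68 → #104
[0e] 2e 36 → 0x362e
  opcode bits[15:12]=0x3: andi/RI
  rd: (w>>8)&0xf=0x6 → x6
  imm: (w>>0)&0xff=0x2e → #46
[10] f0 17 → 0x17f0
  opcode bits[15:12]=0x1: lsr/RR
  rd: (w>>8)&0xf=0x7 → x7
  rs: (w>>4)&0xf=0xf → x15
[12] ed 35 → 0x35ed
  opcode bits[15:12]=0x3: andi/RI
  rd: (w>>8)&0xf=0x5 → x5
  imm: (w>>0)&0xff=0xed → #237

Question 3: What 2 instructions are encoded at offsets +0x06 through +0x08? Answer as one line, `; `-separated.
andi x4, #124; adi x11, #184

@+06  little-endian(7c 34) = 0x347c
  top 4b → 0x3 → andi [RI]
  [11:8] rd=4 = x4
  [7:0] imm=124 = #124
@+08  little-endian(b8 5b) = 0x5bb8
  top 4b → 0x5 → adi [RI]
  [11:8] rd=11 = x11
  [7:0] imm=184 = #184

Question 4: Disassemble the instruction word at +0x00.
adi x5, #155

+0x00: 9b 55 ⇒ word 0x559b (little)
  op=0x559b>>12=0x5 ⇒ adi (RI)
  [11:8] rd=5 = x5
  [7:0] imm=155 = #155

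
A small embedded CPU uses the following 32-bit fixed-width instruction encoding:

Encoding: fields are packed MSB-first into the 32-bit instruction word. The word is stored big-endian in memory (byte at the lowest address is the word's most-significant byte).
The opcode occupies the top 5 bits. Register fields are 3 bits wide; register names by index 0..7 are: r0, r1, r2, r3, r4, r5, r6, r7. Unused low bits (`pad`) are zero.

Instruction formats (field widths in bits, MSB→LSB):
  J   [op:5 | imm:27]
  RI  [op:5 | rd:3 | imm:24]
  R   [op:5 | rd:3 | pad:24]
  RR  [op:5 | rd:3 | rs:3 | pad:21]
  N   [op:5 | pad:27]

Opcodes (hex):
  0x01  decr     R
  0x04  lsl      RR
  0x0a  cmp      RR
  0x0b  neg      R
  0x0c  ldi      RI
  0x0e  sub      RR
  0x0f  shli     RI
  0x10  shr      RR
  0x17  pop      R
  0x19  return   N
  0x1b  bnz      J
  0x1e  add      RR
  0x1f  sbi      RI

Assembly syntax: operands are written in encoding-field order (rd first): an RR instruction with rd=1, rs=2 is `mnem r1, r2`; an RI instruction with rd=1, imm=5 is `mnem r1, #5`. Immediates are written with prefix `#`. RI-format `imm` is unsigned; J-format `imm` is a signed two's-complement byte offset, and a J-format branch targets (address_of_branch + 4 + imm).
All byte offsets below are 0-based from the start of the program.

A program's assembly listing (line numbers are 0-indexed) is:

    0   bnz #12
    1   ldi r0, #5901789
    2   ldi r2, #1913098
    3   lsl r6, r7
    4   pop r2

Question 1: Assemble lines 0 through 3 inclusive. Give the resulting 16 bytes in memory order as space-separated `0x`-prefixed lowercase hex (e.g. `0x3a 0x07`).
0xd8 0x00 0x00 0x0c 0x60 0x5a 0x0d 0xdd 0x62 0x1d 0x31 0x0a 0x26 0xe0 0x00 0x00

0. bnz fields op=0x1b:5|imm=12:27 → word d800000ch → d8 00 00 0c
1. ldi fields op=0xc:5|rd=0:3|imm=5901789:24 → word 605a0dddh → 60 5a 0d dd
2. ldi fields op=0xc:5|rd=2:3|imm=1913098:24 → word 621d310ah → 62 1d 31 0a
3. lsl fields op=0x4:5|rd=6:3|rs=7:3|pad=0:21 → word 26e00000h → 26 e0 00 00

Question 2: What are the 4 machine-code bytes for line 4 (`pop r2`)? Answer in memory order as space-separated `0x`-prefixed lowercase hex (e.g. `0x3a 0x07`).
L4: pop op=0x17:5|rd=2:3|pad=0:24 ⇒ 0xba000000 ⇒ big ba 00 00 00

0xba 0x00 0x00 0x00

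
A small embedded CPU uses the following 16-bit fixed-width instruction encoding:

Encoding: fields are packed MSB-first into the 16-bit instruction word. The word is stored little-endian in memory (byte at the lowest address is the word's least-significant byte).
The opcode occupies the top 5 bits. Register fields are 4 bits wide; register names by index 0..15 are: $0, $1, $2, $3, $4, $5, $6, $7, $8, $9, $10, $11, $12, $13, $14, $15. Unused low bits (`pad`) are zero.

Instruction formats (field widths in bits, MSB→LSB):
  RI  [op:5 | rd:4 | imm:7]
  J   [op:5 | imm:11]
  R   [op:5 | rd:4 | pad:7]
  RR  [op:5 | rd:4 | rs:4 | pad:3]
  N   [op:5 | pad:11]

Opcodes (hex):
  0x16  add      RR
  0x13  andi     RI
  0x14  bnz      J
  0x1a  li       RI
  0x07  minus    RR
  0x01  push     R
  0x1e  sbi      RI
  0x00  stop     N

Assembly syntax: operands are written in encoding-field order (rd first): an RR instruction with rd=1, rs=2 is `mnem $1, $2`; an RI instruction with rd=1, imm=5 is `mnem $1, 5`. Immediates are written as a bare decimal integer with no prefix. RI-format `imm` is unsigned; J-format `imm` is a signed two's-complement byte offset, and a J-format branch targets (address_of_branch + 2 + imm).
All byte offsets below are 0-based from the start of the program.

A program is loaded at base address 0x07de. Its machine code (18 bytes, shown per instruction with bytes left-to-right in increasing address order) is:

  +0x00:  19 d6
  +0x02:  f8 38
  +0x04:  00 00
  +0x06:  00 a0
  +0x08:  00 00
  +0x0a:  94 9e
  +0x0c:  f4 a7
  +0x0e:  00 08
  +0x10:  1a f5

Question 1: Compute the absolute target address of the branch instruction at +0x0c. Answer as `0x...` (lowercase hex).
@+0c  little-endian(f4 a7) = 0xa7f4
  op=0xa7f4>>11=0x14 ⇒ bnz (J)
  imm@[10:0]=0x7f4 (s11→-12) ⇒ -12
  target = base 0x07de + off 0x0c + 2 + imm -12 = 0x07e0

0x07e0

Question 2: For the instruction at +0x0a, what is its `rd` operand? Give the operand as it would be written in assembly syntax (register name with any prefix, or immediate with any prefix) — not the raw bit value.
off 0x0a: read 94 9e as little → 0x9e94
  top 5b → 0x13 → andi [RI]
  rd: (w>>7)&0xf=0xd → $13
  imm: (w>>0)&0x7f=0x14 → 20

$13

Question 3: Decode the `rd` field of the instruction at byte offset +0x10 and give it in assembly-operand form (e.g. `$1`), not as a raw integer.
+0x10: 1a f5 ⇒ word 0xf51a (little)
  top 5b → 0x1e → sbi [RI]
  [10:7] rd=10 = $10
  [6:0] imm=26 = 26

$10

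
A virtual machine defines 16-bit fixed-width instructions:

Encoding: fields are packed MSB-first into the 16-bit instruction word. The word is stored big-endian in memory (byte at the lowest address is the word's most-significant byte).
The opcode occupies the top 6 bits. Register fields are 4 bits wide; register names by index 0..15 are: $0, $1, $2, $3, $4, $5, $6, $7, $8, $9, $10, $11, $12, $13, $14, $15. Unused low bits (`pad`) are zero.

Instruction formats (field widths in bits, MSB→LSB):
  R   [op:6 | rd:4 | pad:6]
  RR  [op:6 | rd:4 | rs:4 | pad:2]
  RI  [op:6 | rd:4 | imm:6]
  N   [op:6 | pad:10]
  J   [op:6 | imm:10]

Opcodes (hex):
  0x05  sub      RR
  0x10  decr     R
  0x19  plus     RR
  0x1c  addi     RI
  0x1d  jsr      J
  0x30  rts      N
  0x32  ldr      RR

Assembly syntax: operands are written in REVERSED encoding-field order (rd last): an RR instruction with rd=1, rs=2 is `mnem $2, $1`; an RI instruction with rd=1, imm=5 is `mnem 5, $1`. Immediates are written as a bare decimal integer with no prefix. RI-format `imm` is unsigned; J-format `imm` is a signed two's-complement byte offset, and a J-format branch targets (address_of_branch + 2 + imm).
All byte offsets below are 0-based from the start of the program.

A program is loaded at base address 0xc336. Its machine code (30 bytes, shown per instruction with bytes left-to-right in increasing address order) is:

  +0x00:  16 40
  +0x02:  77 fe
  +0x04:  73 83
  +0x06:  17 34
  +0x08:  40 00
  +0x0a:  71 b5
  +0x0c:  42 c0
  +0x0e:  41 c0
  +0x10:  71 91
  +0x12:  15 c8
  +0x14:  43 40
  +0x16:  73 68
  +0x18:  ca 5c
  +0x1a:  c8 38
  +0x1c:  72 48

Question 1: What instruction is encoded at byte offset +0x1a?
@+1a  big-endian(c8 38) = 0xc838
  op=0xc838>>10=0x32 ⇒ ldr (RR)
  rd: (w>>6)&0xf=0x0 → $0
  rs: (w>>2)&0xf=0xe → $14

ldr $14, $0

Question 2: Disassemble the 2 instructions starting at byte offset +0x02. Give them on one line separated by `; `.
[02] 77 fe → 0x77fe
  op=0x77fe>>10=0x1d ⇒ jsr (J)
  imm: (w>>0)&0x3ff=0x3fe (s10→-2) → -2
[04] 73 83 → 0x7383
  op=0x7383>>10=0x1c ⇒ addi (RI)
  rd: (w>>6)&0xf=0xe → $14
  imm: (w>>0)&0x3f=0x3 → 3

jsr -2; addi 3, $14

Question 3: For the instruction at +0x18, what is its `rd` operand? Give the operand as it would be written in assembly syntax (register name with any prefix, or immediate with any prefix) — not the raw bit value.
$9

[18] ca 5c → 0xca5c
  top 6b → 0x32 → ldr [RR]
  rd@[9:6]=0x9 ⇒ $9
  rs@[5:2]=0x7 ⇒ $7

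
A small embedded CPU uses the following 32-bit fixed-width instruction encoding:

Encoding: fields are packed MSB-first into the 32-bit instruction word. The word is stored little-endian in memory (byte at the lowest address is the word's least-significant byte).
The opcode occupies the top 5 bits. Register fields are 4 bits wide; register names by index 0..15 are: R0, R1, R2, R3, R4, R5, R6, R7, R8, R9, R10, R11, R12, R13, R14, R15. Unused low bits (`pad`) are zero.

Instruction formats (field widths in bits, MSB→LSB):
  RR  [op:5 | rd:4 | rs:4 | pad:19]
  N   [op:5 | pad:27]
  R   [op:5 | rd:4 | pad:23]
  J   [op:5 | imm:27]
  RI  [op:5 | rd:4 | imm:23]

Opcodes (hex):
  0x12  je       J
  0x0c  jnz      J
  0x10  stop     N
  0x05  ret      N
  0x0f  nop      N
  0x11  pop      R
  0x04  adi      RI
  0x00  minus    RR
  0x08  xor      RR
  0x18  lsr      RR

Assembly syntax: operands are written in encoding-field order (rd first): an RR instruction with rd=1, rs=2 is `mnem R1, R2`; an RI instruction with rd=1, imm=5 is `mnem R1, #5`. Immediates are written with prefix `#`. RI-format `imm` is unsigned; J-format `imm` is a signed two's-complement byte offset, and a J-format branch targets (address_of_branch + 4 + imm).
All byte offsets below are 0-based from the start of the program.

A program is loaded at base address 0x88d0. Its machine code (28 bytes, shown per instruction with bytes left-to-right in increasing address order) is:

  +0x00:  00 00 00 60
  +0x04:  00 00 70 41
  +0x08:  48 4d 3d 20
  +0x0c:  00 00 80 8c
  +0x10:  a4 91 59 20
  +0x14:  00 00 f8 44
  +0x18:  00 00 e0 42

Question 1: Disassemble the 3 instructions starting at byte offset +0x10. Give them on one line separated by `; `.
adi R0, #5869988; xor R9, R15; xor R5, R12

off 0x10: read a4 91 59 20 as little → 0x205991a4
  op=0x205991a4>>27=0x4 ⇒ adi (RI)
  rd: (w>>23)&0xf=0x0 → R0
  imm: (w>>0)&0x7fffff=0x5991a4 → #5869988
off 0x14: read 00 00 f8 44 as little → 0x44f80000
  op=0x44f80000>>27=0x8 ⇒ xor (RR)
  rd: (w>>23)&0xf=0x9 → R9
  rs: (w>>19)&0xf=0xf → R15
off 0x18: read 00 00 e0 42 as little → 0x42e00000
  op=0x42e00000>>27=0x8 ⇒ xor (RR)
  rd: (w>>23)&0xf=0x5 → R5
  rs: (w>>19)&0xf=0xc → R12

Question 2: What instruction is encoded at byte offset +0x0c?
off 0x0c: read 00 00 80 8c as little → 0x8c800000
  top 5b → 0x11 → pop [R]
  rd@[26:23]=0x9 ⇒ R9

pop R9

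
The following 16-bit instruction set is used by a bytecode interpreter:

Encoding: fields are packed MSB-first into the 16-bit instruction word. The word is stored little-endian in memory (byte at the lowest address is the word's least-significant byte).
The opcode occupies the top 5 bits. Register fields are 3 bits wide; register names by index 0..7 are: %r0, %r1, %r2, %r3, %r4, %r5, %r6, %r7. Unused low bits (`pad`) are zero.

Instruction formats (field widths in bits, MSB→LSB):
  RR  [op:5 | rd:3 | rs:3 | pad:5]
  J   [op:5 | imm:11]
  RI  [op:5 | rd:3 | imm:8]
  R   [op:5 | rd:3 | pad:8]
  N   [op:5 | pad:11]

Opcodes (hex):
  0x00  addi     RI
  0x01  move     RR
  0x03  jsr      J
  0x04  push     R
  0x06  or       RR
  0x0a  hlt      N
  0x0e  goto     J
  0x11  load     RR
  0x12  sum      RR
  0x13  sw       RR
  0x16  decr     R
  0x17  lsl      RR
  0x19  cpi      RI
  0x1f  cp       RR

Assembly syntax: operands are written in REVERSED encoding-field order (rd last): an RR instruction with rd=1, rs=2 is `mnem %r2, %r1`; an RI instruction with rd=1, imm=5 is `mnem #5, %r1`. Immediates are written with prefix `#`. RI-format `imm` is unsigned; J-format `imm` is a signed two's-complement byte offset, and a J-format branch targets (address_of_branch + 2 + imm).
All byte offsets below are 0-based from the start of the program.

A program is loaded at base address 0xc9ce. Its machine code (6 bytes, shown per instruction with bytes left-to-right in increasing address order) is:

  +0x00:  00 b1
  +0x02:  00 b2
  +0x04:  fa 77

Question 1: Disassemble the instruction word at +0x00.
decr %r1

[00] 00 b1 → 0xb100
  op=0xb100>>11=0x16 ⇒ decr (R)
  rd@[10:8]=0x1 ⇒ %r1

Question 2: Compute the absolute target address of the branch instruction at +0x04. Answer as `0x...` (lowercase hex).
[04] fa 77 → 0x77fa
  top 5b → 0xe → goto [J]
  imm: (w>>0)&0x7ff=0x7fa (s11→-6) → #-6
  target = base 0xc9ce + off 0x04 + 2 + imm -6 = 0xc9ce

0xc9ce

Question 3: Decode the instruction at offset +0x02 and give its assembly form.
decr %r2

@+02  little-endian(00 b2) = 0xb200
  opcode bits[15:11]=0x16: decr/R
  [10:8] rd=2 = %r2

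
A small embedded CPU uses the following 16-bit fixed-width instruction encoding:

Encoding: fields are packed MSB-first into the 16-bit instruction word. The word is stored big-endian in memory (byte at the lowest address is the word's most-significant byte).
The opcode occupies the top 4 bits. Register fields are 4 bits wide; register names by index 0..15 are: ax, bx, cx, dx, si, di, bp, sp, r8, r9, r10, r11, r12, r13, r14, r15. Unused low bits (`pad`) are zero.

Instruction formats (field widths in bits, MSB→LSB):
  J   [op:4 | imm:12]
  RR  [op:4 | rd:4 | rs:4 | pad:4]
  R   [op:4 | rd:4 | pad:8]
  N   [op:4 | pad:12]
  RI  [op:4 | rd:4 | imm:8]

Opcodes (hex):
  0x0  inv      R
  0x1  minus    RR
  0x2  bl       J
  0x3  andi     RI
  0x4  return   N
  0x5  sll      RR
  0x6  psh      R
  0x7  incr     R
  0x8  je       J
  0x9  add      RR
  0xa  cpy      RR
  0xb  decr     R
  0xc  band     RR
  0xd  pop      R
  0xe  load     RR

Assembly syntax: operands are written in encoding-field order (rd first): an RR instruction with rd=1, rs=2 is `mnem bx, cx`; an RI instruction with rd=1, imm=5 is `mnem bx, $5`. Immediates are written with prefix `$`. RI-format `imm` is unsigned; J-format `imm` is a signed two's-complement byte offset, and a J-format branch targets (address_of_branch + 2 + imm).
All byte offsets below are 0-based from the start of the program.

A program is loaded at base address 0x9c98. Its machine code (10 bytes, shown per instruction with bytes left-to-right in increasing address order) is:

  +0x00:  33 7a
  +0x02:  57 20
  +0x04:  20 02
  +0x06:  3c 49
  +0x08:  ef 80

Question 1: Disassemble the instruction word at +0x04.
bl $2

+0x04: 20 02 ⇒ word 0x2002 (big)
  top 4b → 0x2 → bl [J]
  imm: (w>>0)&0xfff=0x2 → $2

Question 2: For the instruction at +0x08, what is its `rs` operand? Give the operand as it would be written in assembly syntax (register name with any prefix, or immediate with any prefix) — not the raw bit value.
r8

off 0x08: read ef 80 as big → 0xef80
  op=0xef80>>12=0xe ⇒ load (RR)
  [11:8] rd=15 = r15
  [7:4] rs=8 = r8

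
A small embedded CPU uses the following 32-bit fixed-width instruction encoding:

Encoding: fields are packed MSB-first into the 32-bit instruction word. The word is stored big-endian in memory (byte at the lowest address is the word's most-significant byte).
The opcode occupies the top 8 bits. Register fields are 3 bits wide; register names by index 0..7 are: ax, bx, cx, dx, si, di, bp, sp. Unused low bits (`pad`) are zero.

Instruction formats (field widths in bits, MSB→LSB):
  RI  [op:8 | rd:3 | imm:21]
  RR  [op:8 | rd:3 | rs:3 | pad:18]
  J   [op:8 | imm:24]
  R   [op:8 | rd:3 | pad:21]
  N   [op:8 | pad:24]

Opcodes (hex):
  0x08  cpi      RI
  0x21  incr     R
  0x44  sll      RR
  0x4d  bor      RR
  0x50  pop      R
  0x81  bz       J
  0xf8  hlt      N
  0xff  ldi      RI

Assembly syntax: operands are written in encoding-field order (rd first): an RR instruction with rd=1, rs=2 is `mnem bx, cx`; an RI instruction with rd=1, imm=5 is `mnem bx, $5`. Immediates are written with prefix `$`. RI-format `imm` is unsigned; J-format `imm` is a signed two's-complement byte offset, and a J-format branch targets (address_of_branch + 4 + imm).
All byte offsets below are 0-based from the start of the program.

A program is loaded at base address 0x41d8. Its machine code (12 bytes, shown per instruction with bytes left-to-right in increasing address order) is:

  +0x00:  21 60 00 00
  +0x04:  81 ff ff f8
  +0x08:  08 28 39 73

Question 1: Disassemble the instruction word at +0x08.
[08] 08 28 39 73 → 0x08283973
  opcode bits[31:24]=0x8: cpi/RI
  rd: (w>>21)&0x7=0x1 → bx
  imm: (w>>0)&0x1fffff=0x83973 → $538995

cpi bx, $538995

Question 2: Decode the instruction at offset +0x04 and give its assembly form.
bz $-8

+0x04: 81 ff ff f8 ⇒ word 0x81fffff8 (big)
  top 8b → 0x81 → bz [J]
  imm@[23:0]=0xfffff8 (s24→-8) ⇒ $-8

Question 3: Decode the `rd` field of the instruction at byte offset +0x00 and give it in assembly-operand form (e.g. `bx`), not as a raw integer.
dx

off 0x00: read 21 60 00 00 as big → 0x21600000
  top 8b → 0x21 → incr [R]
  rd@[23:21]=0x3 ⇒ dx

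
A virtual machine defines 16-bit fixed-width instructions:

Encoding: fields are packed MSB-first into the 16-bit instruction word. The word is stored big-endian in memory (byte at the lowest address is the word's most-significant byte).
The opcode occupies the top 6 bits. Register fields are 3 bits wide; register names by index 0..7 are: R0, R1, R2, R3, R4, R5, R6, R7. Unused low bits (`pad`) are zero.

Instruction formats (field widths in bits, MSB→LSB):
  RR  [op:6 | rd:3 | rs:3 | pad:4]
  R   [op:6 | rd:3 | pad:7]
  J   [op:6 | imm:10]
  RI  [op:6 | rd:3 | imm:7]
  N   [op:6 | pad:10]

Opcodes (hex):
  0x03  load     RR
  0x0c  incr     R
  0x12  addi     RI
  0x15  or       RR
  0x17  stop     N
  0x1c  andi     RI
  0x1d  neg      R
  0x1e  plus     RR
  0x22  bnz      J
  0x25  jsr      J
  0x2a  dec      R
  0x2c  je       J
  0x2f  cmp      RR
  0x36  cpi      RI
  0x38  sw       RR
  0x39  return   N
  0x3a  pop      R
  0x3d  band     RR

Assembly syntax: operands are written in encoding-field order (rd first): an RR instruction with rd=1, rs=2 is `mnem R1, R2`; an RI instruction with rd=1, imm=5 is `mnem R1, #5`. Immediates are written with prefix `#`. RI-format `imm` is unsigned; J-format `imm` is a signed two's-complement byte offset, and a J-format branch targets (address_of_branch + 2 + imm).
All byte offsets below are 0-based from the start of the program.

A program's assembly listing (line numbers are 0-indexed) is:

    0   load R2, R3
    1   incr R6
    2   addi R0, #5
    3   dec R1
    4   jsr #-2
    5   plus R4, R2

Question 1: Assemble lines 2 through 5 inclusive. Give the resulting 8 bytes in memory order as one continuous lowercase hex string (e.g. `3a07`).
4805a88097fe7a20

2. addi fields op=0x12:6|rd=0:3|imm=5:7 → word 4805h → 48 05
3. dec fields op=0x2a:6|rd=1:3|pad=0:7 → word a880h → a8 80
4. jsr fields op=0x25:6|imm=-2:10 → word 97feh → 97 fe
5. plus fields op=0x1e:6|rd=4:3|rs=2:3|pad=0:4 → word 7a20h → 7a 20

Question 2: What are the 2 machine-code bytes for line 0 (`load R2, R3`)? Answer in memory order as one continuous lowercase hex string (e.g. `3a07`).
line 0 (load): pack op=0x3:6|rd=2:3|rs=3:3|pad=0:4 = 0x0d30; big→ 0d 30

0d30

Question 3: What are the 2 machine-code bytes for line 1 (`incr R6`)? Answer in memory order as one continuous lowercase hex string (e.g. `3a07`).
3300

line 1 (incr): pack op=0xc:6|rd=6:3|pad=0:7 = 0x3300; big→ 33 00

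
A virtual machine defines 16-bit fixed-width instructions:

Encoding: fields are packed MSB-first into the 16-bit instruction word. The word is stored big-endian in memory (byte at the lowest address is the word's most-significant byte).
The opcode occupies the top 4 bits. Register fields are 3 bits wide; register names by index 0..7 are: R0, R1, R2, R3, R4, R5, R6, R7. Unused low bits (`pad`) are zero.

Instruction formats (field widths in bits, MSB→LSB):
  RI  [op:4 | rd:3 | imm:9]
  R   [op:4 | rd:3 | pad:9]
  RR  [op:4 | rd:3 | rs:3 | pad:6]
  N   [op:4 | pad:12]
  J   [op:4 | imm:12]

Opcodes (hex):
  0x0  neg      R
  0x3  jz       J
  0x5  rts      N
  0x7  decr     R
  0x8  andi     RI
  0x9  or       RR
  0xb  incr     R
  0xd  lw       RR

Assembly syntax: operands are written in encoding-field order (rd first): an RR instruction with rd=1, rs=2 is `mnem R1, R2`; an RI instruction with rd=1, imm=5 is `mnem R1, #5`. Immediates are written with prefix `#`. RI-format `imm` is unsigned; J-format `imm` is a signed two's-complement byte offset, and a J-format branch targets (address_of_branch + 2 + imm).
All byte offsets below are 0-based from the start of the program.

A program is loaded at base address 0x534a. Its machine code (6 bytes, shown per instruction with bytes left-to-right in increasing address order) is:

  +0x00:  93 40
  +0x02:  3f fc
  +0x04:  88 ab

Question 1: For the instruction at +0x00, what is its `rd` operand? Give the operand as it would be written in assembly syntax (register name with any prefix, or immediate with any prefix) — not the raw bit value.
R1

off 0x00: read 93 40 as big → 0x9340
  top 4b → 0x9 → or [RR]
  rd@[11:9]=0x1 ⇒ R1
  rs@[8:6]=0x5 ⇒ R5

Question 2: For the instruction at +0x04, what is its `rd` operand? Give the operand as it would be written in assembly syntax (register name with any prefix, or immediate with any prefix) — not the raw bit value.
off 0x04: read 88 ab as big → 0x88ab
  op=0x88ab>>12=0x8 ⇒ andi (RI)
  rd@[11:9]=0x4 ⇒ R4
  imm@[8:0]=0xab ⇒ #171

R4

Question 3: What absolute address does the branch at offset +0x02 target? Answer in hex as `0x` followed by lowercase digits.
@+02  big-endian(3f fc) = 0x3ffc
  opcode bits[15:12]=0x3: jz/J
  [11:0] imm=4092 (s12→-4) = #-4
  target = base 0x534a + off 0x02 + 2 + imm -4 = 0x534a

0x534a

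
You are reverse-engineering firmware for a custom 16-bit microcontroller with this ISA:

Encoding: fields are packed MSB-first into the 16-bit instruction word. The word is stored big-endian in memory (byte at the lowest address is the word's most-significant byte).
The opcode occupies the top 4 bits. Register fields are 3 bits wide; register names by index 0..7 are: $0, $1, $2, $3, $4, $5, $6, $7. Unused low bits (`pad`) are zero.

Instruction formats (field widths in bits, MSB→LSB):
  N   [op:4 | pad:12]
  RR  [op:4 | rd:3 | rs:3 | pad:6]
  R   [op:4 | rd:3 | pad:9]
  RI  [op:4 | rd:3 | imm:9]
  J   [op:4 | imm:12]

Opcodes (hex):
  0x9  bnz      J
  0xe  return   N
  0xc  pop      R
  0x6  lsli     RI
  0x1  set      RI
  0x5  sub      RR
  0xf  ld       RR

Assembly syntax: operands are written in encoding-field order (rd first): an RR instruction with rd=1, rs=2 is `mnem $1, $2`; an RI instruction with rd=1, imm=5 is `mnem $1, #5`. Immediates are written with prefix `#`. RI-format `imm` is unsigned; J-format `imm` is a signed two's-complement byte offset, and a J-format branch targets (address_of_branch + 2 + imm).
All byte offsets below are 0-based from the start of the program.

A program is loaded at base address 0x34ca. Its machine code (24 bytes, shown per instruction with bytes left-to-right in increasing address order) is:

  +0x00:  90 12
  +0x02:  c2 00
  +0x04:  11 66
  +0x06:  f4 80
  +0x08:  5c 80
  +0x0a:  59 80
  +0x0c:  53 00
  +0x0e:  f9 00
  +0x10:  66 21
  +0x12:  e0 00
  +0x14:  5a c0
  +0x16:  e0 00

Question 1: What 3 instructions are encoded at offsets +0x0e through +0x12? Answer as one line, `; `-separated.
ld $4, $4; lsli $3, #33; return

@+0e  big-endian(f9 00) = 0xf900
  opcode bits[15:12]=0xf: ld/RR
  rd@[11:9]=0x4 ⇒ $4
  rs@[8:6]=0x4 ⇒ $4
@+10  big-endian(66 21) = 0x6621
  opcode bits[15:12]=0x6: lsli/RI
  rd@[11:9]=0x3 ⇒ $3
  imm@[8:0]=0x21 ⇒ #33
@+12  big-endian(e0 00) = 0xe000
  opcode bits[15:12]=0xe: return/N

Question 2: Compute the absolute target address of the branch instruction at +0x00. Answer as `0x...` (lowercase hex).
0x34de

[00] 90 12 → 0x9012
  op=0x9012>>12=0x9 ⇒ bnz (J)
  [11:0] imm=18 = #18
  target = base 0x34ca + off 0x00 + 2 + imm 18 = 0x34de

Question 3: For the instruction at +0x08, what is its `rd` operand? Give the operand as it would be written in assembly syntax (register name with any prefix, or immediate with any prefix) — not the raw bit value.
$6

off 0x08: read 5c 80 as big → 0x5c80
  opcode bits[15:12]=0x5: sub/RR
  rd@[11:9]=0x6 ⇒ $6
  rs@[8:6]=0x2 ⇒ $2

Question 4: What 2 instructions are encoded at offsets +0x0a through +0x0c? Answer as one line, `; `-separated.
off 0x0a: read 59 80 as big → 0x5980
  top 4b → 0x5 → sub [RR]
  rd: (w>>9)&0x7=0x4 → $4
  rs: (w>>6)&0x7=0x6 → $6
off 0x0c: read 53 00 as big → 0x5300
  top 4b → 0x5 → sub [RR]
  rd: (w>>9)&0x7=0x1 → $1
  rs: (w>>6)&0x7=0x4 → $4

sub $4, $6; sub $1, $4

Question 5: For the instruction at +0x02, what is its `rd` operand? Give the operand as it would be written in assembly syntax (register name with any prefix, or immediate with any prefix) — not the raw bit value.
[02] c2 00 → 0xc200
  top 4b → 0xc → pop [R]
  [11:9] rd=1 = $1

$1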